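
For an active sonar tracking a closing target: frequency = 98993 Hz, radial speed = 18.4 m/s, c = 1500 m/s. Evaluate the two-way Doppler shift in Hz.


2428.63 Hz


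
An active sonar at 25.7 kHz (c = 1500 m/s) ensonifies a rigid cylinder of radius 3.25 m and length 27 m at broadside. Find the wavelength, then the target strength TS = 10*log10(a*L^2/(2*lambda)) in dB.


Step 1: lambda = c/f = 1500/25700 = 0.05837 m
Step 2: TS = 10*log10(a*L^2/(2*lambda)) = 10*log10(3.25*27^2/(2*0.05837)) = 43.07

43.07 dB


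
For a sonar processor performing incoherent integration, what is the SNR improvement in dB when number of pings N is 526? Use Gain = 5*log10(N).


Gain = 5*log10(526) = 13.6

13.6 dB


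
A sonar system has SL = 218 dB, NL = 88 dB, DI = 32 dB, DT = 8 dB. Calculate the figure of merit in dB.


FOM = SL - NL + DI - DT = 218 - 88 + 32 - 8 = 154

154 dB


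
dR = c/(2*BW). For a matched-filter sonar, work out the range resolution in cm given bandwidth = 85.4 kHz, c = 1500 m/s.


dR = c/(2*BW) = 1500 / (2 * 85.4e3) = 0.0088 m = 0.88 cm

0.88 cm


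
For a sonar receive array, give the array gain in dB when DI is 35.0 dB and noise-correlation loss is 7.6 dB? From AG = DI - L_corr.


AG = DI - L_corr = 35.0 - 7.6 = 27.4

27.4 dB


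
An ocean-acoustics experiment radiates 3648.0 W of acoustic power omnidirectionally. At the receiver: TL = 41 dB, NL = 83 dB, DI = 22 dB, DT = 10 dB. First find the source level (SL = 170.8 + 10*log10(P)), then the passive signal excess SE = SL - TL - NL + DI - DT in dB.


Step 1: SL = 170.8 + 10*log10(3648.0) = 206.42 dB
Step 2: SE = SL - TL - NL + DI - DT = 206.42 - 41 - 83 + 22 - 10 = 94.42

94.42 dB


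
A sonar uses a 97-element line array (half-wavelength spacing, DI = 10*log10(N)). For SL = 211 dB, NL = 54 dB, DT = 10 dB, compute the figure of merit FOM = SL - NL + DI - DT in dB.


166.87 dB


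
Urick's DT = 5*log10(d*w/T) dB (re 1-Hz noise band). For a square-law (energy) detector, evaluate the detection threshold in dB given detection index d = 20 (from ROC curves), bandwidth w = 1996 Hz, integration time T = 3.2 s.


20.48 dB


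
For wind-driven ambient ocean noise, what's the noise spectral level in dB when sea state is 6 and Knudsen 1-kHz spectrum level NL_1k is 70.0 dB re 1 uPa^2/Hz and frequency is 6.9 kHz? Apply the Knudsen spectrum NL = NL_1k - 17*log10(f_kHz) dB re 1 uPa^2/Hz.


NL = NL_1k - 17*log10(f_kHz) = 70.0 - 17*log10(6.9) = 70.0 - (14.26) = 55.74

55.74 dB


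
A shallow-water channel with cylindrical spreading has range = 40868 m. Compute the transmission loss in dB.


TL = 10*log10(40868) = 46.11

46.11 dB


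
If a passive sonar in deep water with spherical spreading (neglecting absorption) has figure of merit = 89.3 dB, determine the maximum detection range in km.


At max range FOM = TL, so 20*log10(R) = 89.3
R = 10^(89.3/20) = 29174.27 m = 29.17 km

29.17 km


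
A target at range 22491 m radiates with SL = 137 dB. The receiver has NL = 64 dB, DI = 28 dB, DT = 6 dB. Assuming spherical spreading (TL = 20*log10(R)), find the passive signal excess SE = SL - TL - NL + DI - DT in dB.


7.96 dB


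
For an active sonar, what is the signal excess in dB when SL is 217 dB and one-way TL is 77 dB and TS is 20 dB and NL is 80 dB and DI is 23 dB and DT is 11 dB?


15 dB


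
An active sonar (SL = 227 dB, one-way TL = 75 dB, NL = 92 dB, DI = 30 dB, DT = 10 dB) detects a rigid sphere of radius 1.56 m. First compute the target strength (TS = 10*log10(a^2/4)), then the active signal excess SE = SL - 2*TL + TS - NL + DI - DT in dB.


Step 1: TS = 10*log10(1.56^2/4) = -2.16 dB
Step 2: SE = SL - 2*TL + TS - NL + DI - DT = 227 - 2*75 + (-2.16) - 92 + 30 - 10 = 2.84

2.84 dB


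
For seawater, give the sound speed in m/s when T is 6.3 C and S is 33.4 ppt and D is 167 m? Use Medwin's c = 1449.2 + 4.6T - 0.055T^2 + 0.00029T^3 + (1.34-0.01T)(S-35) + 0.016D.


1476.7 m/s


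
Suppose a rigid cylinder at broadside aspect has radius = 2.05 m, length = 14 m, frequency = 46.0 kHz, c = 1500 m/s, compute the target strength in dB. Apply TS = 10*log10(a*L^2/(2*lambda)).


37.9 dB


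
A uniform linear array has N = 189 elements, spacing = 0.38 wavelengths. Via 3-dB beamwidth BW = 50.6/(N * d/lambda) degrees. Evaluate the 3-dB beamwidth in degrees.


0.7 deg


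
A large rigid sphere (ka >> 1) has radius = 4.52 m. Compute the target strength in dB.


7.08 dB


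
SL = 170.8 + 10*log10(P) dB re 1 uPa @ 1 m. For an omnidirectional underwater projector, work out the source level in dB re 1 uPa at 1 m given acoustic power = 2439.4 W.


204.67 dB


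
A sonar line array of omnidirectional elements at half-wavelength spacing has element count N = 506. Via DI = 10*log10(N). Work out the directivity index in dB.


27.04 dB


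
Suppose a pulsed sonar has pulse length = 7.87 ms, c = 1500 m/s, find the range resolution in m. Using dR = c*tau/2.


dR = c*tau/2 = 1500 * 7.87e-3 / 2 = 5.9025

5.9025 m


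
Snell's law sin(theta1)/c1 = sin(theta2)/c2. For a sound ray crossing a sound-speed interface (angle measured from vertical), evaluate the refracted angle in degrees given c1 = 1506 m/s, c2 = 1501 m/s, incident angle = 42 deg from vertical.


sin(theta2) = (c2/c1)*sin(theta1) = (1501/1506)*sin(42 deg) = 0.66691
theta2 = arcsin(0.66691) = 41.83

41.83 deg


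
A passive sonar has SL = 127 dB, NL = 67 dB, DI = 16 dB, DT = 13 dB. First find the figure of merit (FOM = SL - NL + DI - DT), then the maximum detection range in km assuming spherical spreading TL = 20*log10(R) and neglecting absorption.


Step 1: FOM = SL - NL + DI - DT = 127 - 67 + 16 - 13 = 63 dB
Step 2: at max range FOM = TL = 20*log10(R), so R = 10^(63/20) = 1412.54 m = 1.41 km

1.41 km


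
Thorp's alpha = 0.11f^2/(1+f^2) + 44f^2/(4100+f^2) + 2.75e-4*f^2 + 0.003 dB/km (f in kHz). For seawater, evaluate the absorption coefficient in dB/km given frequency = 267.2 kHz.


61.357 dB/km


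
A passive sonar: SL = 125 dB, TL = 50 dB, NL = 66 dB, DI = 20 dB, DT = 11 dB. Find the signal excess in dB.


18 dB


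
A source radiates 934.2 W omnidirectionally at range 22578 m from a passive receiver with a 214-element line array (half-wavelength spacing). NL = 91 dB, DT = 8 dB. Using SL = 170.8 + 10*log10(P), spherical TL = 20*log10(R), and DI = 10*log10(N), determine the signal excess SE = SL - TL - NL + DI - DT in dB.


Step 1: SL = 170.8 + 10*log10(934.2) = 200.5 dB
Step 2: TL = 20*log10(22578) = 87.07 dB
Step 3: DI = 10*log10(214) = 23.3 dB
Step 4: SE = SL - TL - NL + DI - DT = 200.5 - 87.07 - 91 + 23.3 - 8 = 37.73

37.73 dB


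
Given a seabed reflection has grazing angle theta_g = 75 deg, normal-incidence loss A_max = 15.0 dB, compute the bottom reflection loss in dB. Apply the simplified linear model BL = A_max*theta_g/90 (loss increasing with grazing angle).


12.5 dB


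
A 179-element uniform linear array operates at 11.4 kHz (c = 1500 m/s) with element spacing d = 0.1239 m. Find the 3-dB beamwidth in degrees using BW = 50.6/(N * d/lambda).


0.3 deg


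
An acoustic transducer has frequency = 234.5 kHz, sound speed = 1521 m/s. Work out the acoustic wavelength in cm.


0.65 cm


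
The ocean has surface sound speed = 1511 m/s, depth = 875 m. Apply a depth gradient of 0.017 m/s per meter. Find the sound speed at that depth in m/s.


c = 1511 + 0.017 * 875 = 1525.875

1525.875 m/s


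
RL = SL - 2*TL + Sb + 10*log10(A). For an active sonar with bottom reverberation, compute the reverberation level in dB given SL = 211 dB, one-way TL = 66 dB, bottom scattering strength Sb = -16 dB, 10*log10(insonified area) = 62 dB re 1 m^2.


RL = SL - 2*TL + Sb + 10*log10(A) = 211 - 2*66 + (-16) + 62 = 125

125 dB


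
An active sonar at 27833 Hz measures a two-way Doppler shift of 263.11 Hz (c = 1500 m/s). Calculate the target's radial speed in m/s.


7.09 m/s


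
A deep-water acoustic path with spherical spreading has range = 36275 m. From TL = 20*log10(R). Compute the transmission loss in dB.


TL = 20*log10(36275) = 91.19

91.19 dB


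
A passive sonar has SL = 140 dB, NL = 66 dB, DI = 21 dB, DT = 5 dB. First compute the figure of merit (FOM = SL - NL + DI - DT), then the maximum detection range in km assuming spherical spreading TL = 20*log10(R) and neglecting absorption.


Step 1: FOM = SL - NL + DI - DT = 140 - 66 + 21 - 5 = 90 dB
Step 2: at max range FOM = TL = 20*log10(R), so R = 10^(90/20) = 31622.78 m = 31.62 km

31.62 km


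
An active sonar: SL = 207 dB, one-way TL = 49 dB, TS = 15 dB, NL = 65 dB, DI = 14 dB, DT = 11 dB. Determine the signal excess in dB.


SE = SL - 2*TL + TS - NL + DI - DT = 207 - 2*49 + (15) - 65 + 14 - 11 = 62

62 dB


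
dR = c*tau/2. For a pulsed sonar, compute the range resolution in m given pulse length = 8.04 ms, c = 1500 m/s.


dR = c*tau/2 = 1500 * 8.04e-3 / 2 = 6.03

6.03 m


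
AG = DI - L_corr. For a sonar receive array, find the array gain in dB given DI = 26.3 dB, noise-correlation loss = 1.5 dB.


AG = DI - L_corr = 26.3 - 1.5 = 24.8

24.8 dB


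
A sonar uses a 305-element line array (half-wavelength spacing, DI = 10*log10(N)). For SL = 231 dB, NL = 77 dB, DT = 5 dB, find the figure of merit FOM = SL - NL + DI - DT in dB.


Step 1: DI = 10*log10(305) = 24.84 dB
Step 2: FOM = SL - NL + DI - DT = 231 - 77 + 24.84 - 5 = 173.84

173.84 dB


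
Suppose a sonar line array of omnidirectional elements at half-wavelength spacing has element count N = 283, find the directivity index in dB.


24.52 dB


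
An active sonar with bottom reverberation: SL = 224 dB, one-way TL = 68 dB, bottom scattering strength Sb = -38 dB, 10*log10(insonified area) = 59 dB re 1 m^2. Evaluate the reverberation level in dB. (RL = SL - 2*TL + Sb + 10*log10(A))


RL = SL - 2*TL + Sb + 10*log10(A) = 224 - 2*68 + (-38) + 59 = 109

109 dB


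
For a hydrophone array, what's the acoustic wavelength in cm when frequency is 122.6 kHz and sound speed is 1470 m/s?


1.2 cm


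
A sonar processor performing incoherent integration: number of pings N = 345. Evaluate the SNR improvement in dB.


12.69 dB


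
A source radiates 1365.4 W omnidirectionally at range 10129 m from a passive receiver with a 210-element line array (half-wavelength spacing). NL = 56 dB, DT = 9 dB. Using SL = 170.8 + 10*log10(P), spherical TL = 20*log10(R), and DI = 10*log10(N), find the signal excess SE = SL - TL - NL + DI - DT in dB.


80.26 dB


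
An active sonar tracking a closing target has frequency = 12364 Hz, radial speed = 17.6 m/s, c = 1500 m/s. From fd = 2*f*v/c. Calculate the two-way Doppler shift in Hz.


290.14 Hz


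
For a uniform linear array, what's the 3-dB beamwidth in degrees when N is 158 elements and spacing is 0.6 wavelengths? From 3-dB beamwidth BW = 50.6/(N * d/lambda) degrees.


BW = 50.6 / (158 * 0.6) = 50.6 / 94.8 = 0.53

0.53 deg


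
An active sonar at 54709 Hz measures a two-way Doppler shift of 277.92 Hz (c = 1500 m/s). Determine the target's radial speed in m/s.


3.81 m/s


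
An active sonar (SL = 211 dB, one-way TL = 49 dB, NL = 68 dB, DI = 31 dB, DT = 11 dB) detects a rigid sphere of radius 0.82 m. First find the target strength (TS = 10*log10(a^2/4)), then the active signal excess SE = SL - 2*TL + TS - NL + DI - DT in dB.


Step 1: TS = 10*log10(0.82^2/4) = -7.74 dB
Step 2: SE = SL - 2*TL + TS - NL + DI - DT = 211 - 2*49 + (-7.74) - 68 + 31 - 11 = 57.26

57.26 dB


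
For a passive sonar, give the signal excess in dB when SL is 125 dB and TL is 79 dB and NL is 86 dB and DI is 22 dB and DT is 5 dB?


SE = SL - TL - NL + DI - DT = 125 - 79 - 86 + 22 - 5 = -23

-23 dB


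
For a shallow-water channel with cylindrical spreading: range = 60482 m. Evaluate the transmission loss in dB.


TL = 10*log10(60482) = 47.82

47.82 dB


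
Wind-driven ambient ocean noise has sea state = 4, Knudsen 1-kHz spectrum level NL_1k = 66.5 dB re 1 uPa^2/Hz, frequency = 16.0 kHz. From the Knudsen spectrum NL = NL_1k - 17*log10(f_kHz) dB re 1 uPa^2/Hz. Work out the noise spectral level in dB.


NL = NL_1k - 17*log10(f_kHz) = 66.5 - 17*log10(16.0) = 66.5 - (20.47) = 46.03

46.03 dB


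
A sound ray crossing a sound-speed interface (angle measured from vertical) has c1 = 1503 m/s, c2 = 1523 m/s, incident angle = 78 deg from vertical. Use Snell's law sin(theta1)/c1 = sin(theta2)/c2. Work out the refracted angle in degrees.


sin(theta2) = (c2/c1)*sin(theta1) = (1523/1503)*sin(78 deg) = 0.99116
theta2 = arcsin(0.99116) = 82.38

82.38 deg


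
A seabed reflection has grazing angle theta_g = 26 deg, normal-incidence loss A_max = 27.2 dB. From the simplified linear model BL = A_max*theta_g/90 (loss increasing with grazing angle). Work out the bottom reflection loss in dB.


7.86 dB


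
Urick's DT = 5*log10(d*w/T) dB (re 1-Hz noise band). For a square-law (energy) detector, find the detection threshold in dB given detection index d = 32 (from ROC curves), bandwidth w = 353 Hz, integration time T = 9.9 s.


DT = 5*log10(d*w/T) = 5*log10(32 * 353 / 9.9) = 5*log10(1141.01) = 15.29

15.29 dB


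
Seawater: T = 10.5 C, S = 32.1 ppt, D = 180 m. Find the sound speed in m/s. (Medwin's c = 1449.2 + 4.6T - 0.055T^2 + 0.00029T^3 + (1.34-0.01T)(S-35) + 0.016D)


1491.07 m/s


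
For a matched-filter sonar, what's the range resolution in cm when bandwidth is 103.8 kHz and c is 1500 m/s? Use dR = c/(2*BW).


0.72 cm


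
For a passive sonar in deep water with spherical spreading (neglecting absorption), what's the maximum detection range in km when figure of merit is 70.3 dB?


At max range FOM = TL, so 20*log10(R) = 70.3
R = 10^(70.3/20) = 3273.41 m = 3.27 km

3.27 km


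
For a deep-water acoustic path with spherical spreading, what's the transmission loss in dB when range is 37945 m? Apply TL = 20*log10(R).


TL = 20*log10(37945) = 91.58

91.58 dB


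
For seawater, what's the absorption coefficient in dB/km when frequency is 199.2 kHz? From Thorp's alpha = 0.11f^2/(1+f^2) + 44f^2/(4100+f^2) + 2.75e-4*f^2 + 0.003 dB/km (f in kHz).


50.905 dB/km


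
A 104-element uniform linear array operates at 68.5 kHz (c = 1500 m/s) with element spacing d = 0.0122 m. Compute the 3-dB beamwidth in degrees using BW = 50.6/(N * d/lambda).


Step 1: lambda = 1500/68500 = 0.0219 m
Step 2: d/lambda = 0.0122/0.0219 = 0.5571
Step 3: BW = 50.6/(N * d/lambda) = 50.6/(104 * 0.5571) = 0.87

0.87 deg


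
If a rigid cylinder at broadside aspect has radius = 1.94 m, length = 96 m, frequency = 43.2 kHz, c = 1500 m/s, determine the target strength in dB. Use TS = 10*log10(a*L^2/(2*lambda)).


lambda = 1500/43200 = 0.03472 m
TS = 10*log10(1.94*96^2/(2*0.03472)) = 54.11

54.11 dB


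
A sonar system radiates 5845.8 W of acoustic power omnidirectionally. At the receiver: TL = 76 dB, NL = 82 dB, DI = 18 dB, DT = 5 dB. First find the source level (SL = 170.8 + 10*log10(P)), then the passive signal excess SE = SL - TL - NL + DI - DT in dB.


Step 1: SL = 170.8 + 10*log10(5845.8) = 208.47 dB
Step 2: SE = SL - TL - NL + DI - DT = 208.47 - 76 - 82 + 18 - 5 = 63.47

63.47 dB


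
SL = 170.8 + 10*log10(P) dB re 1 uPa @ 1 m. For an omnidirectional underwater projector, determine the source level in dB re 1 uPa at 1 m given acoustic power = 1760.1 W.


SL = 170.8 + 10*log10(1760.1) = 170.8 + 32.46 = 203.26

203.26 dB


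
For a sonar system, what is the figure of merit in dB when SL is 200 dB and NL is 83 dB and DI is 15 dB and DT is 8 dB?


FOM = SL - NL + DI - DT = 200 - 83 + 15 - 8 = 124

124 dB


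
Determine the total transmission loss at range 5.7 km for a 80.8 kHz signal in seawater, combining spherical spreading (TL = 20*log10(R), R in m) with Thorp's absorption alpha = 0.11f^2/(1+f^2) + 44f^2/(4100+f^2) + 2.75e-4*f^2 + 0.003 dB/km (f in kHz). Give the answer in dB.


Step 1 (Thorp): alpha = 0.11*6528.64/(1+6528.64) + 44*6528.64/(4100+6528.64) + 2.75e-4*6528.64 + 0.003 = 28.9354 dB/km
Step 2: TL_spread = 20*log10(5700) = 75.12 dB
Step 3: TL_abs = alpha*R = 28.9354 * 5.7 = 164.93 dB
Step 4: TL_total = 75.12 + 164.93 = 240.05

240.05 dB


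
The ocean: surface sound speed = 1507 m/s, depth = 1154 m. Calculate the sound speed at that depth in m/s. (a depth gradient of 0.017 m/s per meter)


1526.618 m/s


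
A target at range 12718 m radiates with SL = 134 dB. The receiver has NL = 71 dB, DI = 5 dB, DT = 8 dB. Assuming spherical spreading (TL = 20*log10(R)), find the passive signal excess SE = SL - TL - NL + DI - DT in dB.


Step 1: TL = 20*log10(12718) = 82.09 dB
Step 2: SE = 134 - 82.09 - 71 + 5 - 8 = -22.09

-22.09 dB


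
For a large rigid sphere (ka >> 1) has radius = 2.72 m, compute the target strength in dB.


2.67 dB


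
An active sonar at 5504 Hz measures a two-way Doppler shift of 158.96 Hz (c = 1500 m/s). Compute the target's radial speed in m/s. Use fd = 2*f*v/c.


21.66 m/s


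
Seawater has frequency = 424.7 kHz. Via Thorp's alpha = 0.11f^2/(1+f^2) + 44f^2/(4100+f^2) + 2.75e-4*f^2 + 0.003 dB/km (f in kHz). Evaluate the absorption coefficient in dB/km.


92.737 dB/km


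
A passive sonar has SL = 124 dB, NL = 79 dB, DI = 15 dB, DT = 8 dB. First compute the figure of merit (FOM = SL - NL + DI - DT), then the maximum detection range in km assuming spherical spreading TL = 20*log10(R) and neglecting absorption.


Step 1: FOM = SL - NL + DI - DT = 124 - 79 + 15 - 8 = 52 dB
Step 2: at max range FOM = TL = 20*log10(R), so R = 10^(52/20) = 398.11 m = 0.4 km

0.4 km


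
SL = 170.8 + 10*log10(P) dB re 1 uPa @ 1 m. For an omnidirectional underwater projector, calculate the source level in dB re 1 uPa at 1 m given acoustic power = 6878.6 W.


SL = 170.8 + 10*log10(6878.6) = 170.8 + 38.38 = 209.18

209.18 dB


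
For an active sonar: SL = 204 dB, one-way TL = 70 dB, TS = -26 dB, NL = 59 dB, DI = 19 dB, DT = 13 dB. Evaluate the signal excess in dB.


SE = SL - 2*TL + TS - NL + DI - DT = 204 - 2*70 + (-26) - 59 + 19 - 13 = -15

-15 dB


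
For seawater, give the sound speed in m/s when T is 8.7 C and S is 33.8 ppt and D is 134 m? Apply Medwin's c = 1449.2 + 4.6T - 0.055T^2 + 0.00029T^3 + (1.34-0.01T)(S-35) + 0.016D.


c = 1449.2 + 4.6*8.7 - 0.055*8.7^2 + 0.00029*8.7^3 + (1.34 - 0.01*8.7)*(33.8 - 35) + 0.016*134 = 1485.89

1485.89 m/s


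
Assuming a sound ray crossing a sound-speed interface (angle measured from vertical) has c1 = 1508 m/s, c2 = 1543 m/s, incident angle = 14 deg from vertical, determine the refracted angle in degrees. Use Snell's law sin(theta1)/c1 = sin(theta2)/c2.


sin(theta2) = (c2/c1)*sin(theta1) = (1543/1508)*sin(14 deg) = 0.24754
theta2 = arcsin(0.24754) = 14.33

14.33 deg


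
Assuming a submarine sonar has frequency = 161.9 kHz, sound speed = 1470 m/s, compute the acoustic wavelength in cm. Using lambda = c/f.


lambda = c/f = 1470 / 161900 = 0.0091 m = 0.91 cm

0.91 cm


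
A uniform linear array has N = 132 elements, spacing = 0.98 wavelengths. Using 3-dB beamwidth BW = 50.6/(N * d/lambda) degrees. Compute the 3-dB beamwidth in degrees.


0.39 deg


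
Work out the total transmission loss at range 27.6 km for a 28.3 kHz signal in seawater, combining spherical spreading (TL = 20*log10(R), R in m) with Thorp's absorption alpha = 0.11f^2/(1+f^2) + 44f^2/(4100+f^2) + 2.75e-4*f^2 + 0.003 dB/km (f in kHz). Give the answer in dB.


296.47 dB


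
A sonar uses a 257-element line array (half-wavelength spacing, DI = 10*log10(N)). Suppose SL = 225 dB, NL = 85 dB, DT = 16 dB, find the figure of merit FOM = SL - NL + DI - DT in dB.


Step 1: DI = 10*log10(257) = 24.1 dB
Step 2: FOM = SL - NL + DI - DT = 225 - 85 + 24.1 - 16 = 148.1

148.1 dB


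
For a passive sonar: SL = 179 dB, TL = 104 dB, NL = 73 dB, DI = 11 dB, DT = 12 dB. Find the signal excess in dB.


SE = SL - TL - NL + DI - DT = 179 - 104 - 73 + 11 - 12 = 1

1 dB


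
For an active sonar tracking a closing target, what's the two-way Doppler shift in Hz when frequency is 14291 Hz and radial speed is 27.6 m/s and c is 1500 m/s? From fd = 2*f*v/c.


525.91 Hz


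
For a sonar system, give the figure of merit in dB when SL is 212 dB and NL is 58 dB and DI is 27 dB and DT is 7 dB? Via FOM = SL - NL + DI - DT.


174 dB


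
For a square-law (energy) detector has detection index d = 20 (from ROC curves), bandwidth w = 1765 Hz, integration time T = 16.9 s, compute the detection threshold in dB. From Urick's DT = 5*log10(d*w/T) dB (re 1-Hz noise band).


16.6 dB


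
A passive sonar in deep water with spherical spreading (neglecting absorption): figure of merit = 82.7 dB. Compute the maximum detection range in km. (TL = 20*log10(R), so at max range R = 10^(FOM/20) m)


13.65 km


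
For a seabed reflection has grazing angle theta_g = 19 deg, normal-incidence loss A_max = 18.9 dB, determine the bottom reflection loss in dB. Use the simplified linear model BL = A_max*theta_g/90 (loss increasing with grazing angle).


BL = A_max * theta_g / 90 = 18.9 * 19 / 90 = 3.99

3.99 dB


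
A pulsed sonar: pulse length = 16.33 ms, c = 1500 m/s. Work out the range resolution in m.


12.2475 m


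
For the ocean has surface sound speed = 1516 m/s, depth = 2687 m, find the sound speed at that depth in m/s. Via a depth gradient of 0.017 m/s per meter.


c = 1516 + 0.017 * 2687 = 1561.679

1561.679 m/s


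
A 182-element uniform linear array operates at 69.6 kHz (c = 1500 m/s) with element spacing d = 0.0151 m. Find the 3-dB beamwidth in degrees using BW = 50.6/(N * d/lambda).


0.4 deg


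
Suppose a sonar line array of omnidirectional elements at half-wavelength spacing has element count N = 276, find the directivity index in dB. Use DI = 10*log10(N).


24.41 dB


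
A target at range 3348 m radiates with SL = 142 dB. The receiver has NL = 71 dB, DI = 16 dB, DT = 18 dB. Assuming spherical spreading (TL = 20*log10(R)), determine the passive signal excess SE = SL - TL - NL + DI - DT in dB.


Step 1: TL = 20*log10(3348) = 70.5 dB
Step 2: SE = 142 - 70.5 - 71 + 16 - 18 = -1.5

-1.5 dB


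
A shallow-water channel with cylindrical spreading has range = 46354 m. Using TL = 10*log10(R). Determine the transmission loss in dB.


TL = 10*log10(46354) = 46.66

46.66 dB


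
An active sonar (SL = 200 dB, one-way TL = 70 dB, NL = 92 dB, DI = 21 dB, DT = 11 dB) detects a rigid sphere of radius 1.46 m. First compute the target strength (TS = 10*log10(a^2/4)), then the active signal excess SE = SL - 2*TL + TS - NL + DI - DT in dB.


Step 1: TS = 10*log10(1.46^2/4) = -2.73 dB
Step 2: SE = SL - 2*TL + TS - NL + DI - DT = 200 - 2*70 + (-2.73) - 92 + 21 - 11 = -24.73

-24.73 dB


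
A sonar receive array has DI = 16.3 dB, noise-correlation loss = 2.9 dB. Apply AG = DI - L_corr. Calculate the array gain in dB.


AG = DI - L_corr = 16.3 - 2.9 = 13.4

13.4 dB


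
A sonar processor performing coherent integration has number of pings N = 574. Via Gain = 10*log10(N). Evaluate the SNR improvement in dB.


27.59 dB


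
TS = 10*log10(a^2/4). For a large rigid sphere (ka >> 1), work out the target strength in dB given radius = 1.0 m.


TS = 10*log10(1.0^2 / 4) = 10*log10(0.25) = -6.02

-6.02 dB


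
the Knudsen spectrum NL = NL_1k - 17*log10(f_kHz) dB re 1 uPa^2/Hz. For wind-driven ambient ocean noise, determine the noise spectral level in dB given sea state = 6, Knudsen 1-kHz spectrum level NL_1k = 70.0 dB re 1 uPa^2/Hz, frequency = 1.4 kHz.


NL = NL_1k - 17*log10(f_kHz) = 70.0 - 17*log10(1.4) = 70.0 - (2.48) = 67.52

67.52 dB


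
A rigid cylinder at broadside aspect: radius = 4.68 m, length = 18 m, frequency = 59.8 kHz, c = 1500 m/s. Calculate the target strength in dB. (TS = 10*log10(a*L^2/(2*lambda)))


44.8 dB


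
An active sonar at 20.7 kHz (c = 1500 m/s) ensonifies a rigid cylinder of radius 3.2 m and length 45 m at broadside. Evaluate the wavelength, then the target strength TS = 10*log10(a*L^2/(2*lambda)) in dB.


Step 1: lambda = c/f = 1500/20700 = 0.07246 m
Step 2: TS = 10*log10(a*L^2/(2*lambda)) = 10*log10(3.2*45^2/(2*0.07246)) = 46.5

46.5 dB


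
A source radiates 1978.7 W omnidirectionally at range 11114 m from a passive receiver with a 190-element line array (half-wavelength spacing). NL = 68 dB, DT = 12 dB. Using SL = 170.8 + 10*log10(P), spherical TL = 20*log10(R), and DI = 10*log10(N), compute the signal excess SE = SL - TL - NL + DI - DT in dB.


Step 1: SL = 170.8 + 10*log10(1978.7) = 203.76 dB
Step 2: TL = 20*log10(11114) = 80.92 dB
Step 3: DI = 10*log10(190) = 22.79 dB
Step 4: SE = SL - TL - NL + DI - DT = 203.76 - 80.92 - 68 + 22.79 - 12 = 65.63

65.63 dB


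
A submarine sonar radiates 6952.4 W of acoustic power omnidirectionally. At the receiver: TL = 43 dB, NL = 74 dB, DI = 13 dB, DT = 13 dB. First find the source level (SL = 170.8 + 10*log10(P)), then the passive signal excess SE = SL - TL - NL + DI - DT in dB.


Step 1: SL = 170.8 + 10*log10(6952.4) = 209.22 dB
Step 2: SE = SL - TL - NL + DI - DT = 209.22 - 43 - 74 + 13 - 13 = 92.22

92.22 dB


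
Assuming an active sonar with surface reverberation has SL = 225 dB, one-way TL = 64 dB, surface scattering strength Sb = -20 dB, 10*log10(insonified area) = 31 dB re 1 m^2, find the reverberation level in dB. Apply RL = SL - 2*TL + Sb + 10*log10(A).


RL = SL - 2*TL + Sb + 10*log10(A) = 225 - 2*64 + (-20) + 31 = 108

108 dB


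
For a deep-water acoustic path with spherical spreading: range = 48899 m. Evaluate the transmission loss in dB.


TL = 20*log10(48899) = 93.79

93.79 dB


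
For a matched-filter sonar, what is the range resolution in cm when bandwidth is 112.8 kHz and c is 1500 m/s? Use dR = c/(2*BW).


dR = c/(2*BW) = 1500 / (2 * 112.8e3) = 0.0066 m = 0.66 cm

0.66 cm


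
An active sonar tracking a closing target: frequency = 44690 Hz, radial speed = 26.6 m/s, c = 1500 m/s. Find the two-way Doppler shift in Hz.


fd = 2*f*v/c = 2 * 44690 * 26.6 / 1500 = 1585.01

1585.01 Hz


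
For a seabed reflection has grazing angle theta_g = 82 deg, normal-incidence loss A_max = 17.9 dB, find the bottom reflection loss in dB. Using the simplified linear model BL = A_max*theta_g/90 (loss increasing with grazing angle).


16.31 dB


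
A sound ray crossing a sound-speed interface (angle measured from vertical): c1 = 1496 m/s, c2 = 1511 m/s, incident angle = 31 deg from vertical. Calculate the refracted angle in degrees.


sin(theta2) = (c2/c1)*sin(theta1) = (1511/1496)*sin(31 deg) = 0.5202
theta2 = arcsin(0.5202) = 31.35

31.35 deg


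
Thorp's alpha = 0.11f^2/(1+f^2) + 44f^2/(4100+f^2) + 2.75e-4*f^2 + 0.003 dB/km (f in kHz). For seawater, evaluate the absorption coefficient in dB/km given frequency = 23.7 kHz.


f^2 = 561.69
alpha = 0.11*561.69/(1+561.69) + 44*561.69/(4100+561.69) + 2.75e-4*561.69 + 0.003 = 5.569

5.569 dB/km


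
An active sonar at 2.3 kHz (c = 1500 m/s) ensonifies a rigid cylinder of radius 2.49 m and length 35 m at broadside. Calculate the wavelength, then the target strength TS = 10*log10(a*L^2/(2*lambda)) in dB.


Step 1: lambda = c/f = 1500/2300 = 0.65217 m
Step 2: TS = 10*log10(a*L^2/(2*lambda)) = 10*log10(2.49*35^2/(2*0.65217)) = 33.69

33.69 dB


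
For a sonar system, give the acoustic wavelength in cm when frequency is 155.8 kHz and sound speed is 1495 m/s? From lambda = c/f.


lambda = c/f = 1495 / 155800 = 0.0096 m = 0.96 cm

0.96 cm


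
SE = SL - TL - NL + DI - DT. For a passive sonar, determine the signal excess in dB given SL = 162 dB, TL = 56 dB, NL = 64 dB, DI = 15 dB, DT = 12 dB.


SE = SL - TL - NL + DI - DT = 162 - 56 - 64 + 15 - 12 = 45

45 dB


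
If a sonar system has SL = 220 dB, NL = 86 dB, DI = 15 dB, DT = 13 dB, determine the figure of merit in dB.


FOM = SL - NL + DI - DT = 220 - 86 + 15 - 13 = 136

136 dB


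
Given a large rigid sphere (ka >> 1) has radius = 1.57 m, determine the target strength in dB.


TS = 10*log10(1.57^2 / 4) = 10*log10(0.616225) = -2.1

-2.1 dB


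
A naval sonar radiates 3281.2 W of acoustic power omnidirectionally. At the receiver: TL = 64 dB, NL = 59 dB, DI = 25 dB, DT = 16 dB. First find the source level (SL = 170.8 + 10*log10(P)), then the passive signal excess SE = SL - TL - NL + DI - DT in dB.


Step 1: SL = 170.8 + 10*log10(3281.2) = 205.96 dB
Step 2: SE = SL - TL - NL + DI - DT = 205.96 - 64 - 59 + 25 - 16 = 91.96

91.96 dB


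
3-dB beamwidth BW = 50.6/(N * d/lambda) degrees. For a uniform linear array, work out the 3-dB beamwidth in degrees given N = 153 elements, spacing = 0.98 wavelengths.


0.34 deg


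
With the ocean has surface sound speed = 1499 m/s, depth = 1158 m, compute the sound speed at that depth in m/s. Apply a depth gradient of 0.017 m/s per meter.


c = 1499 + 0.017 * 1158 = 1518.686

1518.686 m/s


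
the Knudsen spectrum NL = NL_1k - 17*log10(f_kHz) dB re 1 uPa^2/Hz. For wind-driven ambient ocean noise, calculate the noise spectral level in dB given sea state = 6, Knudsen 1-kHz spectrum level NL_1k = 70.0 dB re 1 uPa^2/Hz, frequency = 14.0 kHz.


NL = NL_1k - 17*log10(f_kHz) = 70.0 - 17*log10(14.0) = 70.0 - (19.48) = 50.52

50.52 dB


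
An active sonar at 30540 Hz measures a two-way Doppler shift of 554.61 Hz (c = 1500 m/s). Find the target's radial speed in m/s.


13.62 m/s


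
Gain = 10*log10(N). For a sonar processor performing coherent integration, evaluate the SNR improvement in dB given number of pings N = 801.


29.04 dB


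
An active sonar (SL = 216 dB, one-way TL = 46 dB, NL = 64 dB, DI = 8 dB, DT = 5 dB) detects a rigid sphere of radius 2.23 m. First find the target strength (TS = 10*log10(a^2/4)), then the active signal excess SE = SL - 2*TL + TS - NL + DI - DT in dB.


Step 1: TS = 10*log10(2.23^2/4) = 0.95 dB
Step 2: SE = SL - 2*TL + TS - NL + DI - DT = 216 - 2*46 + (0.95) - 64 + 8 - 5 = 63.95

63.95 dB


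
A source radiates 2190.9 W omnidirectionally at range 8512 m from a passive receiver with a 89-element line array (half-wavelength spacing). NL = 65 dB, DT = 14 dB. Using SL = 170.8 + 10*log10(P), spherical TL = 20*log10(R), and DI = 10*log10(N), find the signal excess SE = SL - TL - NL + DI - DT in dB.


66.1 dB


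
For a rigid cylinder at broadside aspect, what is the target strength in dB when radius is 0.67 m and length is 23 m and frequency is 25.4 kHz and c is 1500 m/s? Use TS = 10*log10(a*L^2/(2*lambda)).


lambda = 1500/25400 = 0.05906 m
TS = 10*log10(0.67*23^2/(2*0.05906)) = 34.77

34.77 dB


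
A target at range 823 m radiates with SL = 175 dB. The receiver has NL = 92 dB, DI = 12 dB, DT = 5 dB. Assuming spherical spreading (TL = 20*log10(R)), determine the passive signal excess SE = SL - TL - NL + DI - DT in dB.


Step 1: TL = 20*log10(823) = 58.31 dB
Step 2: SE = 175 - 58.31 - 92 + 12 - 5 = 31.69

31.69 dB


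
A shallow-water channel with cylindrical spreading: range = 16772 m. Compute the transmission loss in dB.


TL = 10*log10(16772) = 42.25

42.25 dB


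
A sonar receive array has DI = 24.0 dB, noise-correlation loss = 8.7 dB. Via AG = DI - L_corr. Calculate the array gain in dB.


AG = DI - L_corr = 24.0 - 8.7 = 15.3

15.3 dB


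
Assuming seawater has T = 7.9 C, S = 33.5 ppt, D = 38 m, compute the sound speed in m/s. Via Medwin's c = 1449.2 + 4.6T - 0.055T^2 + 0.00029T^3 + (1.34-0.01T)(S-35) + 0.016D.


c = 1449.2 + 4.6*7.9 - 0.055*7.9^2 + 0.00029*7.9^3 + (1.34 - 0.01*7.9)*(33.5 - 35) + 0.016*38 = 1480.97

1480.97 m/s


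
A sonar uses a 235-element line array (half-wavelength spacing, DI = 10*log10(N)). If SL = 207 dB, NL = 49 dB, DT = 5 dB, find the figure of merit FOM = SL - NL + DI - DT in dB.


Step 1: DI = 10*log10(235) = 23.71 dB
Step 2: FOM = SL - NL + DI - DT = 207 - 49 + 23.71 - 5 = 176.71

176.71 dB


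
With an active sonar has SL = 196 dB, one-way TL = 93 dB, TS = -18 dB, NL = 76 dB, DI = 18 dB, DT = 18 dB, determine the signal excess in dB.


-84 dB


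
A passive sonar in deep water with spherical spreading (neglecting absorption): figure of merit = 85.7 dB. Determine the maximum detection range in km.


At max range FOM = TL, so 20*log10(R) = 85.7
R = 10^(85.7/20) = 19275.25 m = 19.28 km

19.28 km


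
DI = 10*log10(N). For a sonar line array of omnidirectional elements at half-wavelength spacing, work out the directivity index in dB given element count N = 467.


DI = 10*log10(467) = 26.69

26.69 dB


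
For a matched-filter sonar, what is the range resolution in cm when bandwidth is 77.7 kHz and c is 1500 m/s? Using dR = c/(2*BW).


0.97 cm


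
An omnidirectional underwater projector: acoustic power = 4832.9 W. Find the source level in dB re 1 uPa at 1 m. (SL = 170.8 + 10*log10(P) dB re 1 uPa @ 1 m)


207.64 dB


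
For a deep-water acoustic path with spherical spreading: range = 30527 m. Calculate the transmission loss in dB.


89.69 dB


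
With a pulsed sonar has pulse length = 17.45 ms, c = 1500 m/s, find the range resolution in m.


13.0875 m


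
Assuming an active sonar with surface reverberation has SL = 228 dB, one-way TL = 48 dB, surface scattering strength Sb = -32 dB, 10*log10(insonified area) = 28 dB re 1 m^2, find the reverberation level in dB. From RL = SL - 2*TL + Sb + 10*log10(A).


RL = SL - 2*TL + Sb + 10*log10(A) = 228 - 2*48 + (-32) + 28 = 128

128 dB


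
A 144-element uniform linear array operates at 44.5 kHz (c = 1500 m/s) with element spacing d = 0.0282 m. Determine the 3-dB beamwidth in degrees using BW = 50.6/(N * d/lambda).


Step 1: lambda = 1500/44500 = 0.03371 m
Step 2: d/lambda = 0.0282/0.03371 = 0.8365
Step 3: BW = 50.6/(N * d/lambda) = 50.6/(144 * 0.8365) = 0.42

0.42 deg


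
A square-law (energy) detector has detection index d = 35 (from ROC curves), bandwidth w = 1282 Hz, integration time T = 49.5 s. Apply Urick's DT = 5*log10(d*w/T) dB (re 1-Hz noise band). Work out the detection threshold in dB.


14.79 dB


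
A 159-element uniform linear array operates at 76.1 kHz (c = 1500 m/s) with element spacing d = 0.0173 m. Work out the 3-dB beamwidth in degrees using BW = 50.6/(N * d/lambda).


0.36 deg


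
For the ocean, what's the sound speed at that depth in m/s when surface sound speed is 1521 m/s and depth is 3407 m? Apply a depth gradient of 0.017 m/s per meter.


c = 1521 + 0.017 * 3407 = 1578.919

1578.919 m/s


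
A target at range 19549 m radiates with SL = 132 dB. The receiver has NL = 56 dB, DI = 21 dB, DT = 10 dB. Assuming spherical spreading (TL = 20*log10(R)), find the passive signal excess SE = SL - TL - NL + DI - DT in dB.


1.18 dB


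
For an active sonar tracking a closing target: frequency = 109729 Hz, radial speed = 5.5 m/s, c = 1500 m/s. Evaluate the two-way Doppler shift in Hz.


fd = 2*f*v/c = 2 * 109729 * 5.5 / 1500 = 804.68

804.68 Hz


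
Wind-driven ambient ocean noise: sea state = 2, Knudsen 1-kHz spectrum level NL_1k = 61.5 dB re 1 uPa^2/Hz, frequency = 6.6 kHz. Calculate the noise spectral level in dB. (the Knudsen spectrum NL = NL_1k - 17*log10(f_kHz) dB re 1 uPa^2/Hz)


47.57 dB


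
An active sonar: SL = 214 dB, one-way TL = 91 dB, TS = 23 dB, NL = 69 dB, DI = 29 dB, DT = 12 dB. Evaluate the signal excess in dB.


SE = SL - 2*TL + TS - NL + DI - DT = 214 - 2*91 + (23) - 69 + 29 - 12 = 3

3 dB


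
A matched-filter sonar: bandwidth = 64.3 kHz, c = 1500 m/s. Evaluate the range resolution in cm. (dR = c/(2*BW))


dR = c/(2*BW) = 1500 / (2 * 64.3e3) = 0.0117 m = 1.17 cm

1.17 cm


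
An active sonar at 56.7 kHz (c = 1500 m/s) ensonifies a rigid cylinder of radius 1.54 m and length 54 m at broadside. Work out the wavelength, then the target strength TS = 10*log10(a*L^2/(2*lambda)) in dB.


Step 1: lambda = c/f = 1500/56700 = 0.02646 m
Step 2: TS = 10*log10(a*L^2/(2*lambda)) = 10*log10(1.54*54^2/(2*0.02646)) = 49.29

49.29 dB


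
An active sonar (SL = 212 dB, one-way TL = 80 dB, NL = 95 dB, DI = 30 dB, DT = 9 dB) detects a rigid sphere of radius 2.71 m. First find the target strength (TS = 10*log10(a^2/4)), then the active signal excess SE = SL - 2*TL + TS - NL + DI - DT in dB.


Step 1: TS = 10*log10(2.71^2/4) = 2.64 dB
Step 2: SE = SL - 2*TL + TS - NL + DI - DT = 212 - 2*80 + (2.64) - 95 + 30 - 9 = -19.36

-19.36 dB


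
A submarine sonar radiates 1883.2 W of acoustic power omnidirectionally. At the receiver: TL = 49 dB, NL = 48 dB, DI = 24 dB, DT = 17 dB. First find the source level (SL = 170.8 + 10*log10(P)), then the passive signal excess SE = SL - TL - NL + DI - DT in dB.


Step 1: SL = 170.8 + 10*log10(1883.2) = 203.55 dB
Step 2: SE = SL - TL - NL + DI - DT = 203.55 - 49 - 48 + 24 - 17 = 113.55

113.55 dB


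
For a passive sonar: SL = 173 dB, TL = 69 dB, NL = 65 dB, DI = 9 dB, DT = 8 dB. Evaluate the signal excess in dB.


40 dB


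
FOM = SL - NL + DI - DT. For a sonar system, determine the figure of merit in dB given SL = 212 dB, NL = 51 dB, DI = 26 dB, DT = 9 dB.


FOM = SL - NL + DI - DT = 212 - 51 + 26 - 9 = 178

178 dB


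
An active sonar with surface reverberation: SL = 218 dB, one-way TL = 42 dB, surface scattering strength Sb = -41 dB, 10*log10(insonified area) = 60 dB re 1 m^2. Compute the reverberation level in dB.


RL = SL - 2*TL + Sb + 10*log10(A) = 218 - 2*42 + (-41) + 60 = 153

153 dB


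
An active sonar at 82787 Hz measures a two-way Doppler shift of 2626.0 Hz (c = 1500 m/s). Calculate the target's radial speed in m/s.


23.79 m/s


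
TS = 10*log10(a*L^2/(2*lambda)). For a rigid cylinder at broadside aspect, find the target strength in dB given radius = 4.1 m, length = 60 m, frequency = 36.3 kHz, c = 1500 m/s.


52.52 dB


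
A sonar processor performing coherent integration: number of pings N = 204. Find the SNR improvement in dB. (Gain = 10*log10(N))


Gain = 10*log10(204) = 23.1

23.1 dB


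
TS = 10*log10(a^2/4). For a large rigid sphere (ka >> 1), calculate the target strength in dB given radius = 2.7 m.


2.61 dB


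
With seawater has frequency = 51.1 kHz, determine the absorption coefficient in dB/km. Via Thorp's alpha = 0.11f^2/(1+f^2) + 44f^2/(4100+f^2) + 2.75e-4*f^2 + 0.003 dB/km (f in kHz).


17.951 dB/km


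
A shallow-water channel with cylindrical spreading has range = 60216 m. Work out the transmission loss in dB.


47.8 dB


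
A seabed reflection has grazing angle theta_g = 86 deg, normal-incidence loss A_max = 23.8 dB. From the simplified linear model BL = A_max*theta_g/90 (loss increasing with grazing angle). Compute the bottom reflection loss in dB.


BL = A_max * theta_g / 90 = 23.8 * 86 / 90 = 22.74

22.74 dB


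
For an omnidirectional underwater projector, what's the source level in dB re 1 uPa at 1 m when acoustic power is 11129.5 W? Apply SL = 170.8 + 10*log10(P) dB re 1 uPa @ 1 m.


211.26 dB


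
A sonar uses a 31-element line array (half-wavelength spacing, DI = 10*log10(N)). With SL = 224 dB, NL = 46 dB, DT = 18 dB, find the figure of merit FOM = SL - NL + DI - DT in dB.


Step 1: DI = 10*log10(31) = 14.91 dB
Step 2: FOM = SL - NL + DI - DT = 224 - 46 + 14.91 - 18 = 174.91

174.91 dB


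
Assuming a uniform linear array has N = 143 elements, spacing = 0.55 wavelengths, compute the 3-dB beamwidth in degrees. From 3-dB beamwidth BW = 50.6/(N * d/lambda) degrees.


BW = 50.6 / (143 * 0.55) = 50.6 / 78.65 = 0.64

0.64 deg


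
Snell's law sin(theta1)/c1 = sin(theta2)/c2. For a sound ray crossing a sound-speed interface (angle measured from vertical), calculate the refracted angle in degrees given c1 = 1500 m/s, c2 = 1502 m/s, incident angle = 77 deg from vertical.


sin(theta2) = (c2/c1)*sin(theta1) = (1502/1500)*sin(77 deg) = 0.97567
theta2 = arcsin(0.97567) = 77.34

77.34 deg
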